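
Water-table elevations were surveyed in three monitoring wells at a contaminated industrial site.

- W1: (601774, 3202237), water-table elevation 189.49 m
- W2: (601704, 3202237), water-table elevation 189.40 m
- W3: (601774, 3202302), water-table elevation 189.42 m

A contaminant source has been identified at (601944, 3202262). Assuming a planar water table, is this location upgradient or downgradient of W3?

∂h/∂x = (189.40 − 189.49) / (601704 − 601774) = +0.001286
∂h/∂y = (189.42 − 189.49) / (3202302 − 3202237) = -0.001077
Head at (601944, 3202262) = 189.49 + (+0.001286)·(170) + (-0.001077)·(25) = 189.68 m.
That is higher than the 189.42 m at W3, so the point is upgradient.

upgradient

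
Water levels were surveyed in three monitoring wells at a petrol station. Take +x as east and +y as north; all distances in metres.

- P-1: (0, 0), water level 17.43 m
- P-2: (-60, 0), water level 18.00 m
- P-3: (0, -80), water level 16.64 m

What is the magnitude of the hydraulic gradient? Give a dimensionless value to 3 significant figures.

∂h/∂x = (18.00 − 17.43) / (-60 − 0) = -0.009500
∂h/∂y = (16.64 − 17.43) / (-80 − 0) = +0.009875
|∇h| = √(-0.009500² + 0.009875²) = 0.0137

0.0137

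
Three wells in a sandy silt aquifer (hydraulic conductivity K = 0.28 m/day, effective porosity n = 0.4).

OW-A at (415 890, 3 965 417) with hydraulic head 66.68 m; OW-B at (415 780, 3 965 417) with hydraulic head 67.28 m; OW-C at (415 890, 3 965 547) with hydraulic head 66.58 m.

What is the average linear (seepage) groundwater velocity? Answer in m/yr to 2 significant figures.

∂h/∂x = (67.28 − 66.68) / (415780 − 415890) = -0.005455
∂h/∂y = (66.58 − 66.68) / (3965547 − 3965417) = -0.0007692
|∇h| = √(-0.005455² + -0.0007692²) = 0.005509
Seepage velocity v = K·i/n = 0.28 × 0.005509 / 0.4 = 0.003856 m/day = 1.408 m/yr.

1.4 m/yr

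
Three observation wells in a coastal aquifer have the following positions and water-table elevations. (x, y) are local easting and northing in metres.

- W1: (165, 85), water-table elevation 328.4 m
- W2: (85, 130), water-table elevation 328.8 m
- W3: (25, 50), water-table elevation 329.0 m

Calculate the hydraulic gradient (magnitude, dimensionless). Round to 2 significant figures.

0.0046

Taking W1 as reference: W2−W1 = (-80, 45, +0.4); W3−W1 = (-140, -35, +0.6).
Solve a·Δx + b·Δy = Δh: det = (-80)·(-35) − (-140)·45 = 9100.
∂h/∂x = [(+0.4)·(-35) − (+0.6)·45] / 9100 = -0.004505
∂h/∂y = [(-80)·(+0.6) − (-140)·(+0.4)] / 9100 = +0.0008791
|∇h| = √(-0.004505² + 0.0008791²) = 0.00459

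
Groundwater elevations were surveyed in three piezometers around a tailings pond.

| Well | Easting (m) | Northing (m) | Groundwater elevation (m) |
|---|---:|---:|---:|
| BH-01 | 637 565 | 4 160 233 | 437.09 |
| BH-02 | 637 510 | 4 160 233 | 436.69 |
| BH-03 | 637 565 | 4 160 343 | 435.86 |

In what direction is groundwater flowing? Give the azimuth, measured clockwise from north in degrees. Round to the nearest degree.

327°

∂h/∂x = (436.69 − 437.09) / (637510 − 637565) = +0.007273
∂h/∂y = (435.86 − 437.09) / (4160343 − 4160233) = -0.01118
Flow direction (−∇h) has components (-0.007273 E, +0.01118 N).
Azimuth = atan2(E, N) = atan2(-0.007273, +0.01118) = 327.0° ≈ 327°.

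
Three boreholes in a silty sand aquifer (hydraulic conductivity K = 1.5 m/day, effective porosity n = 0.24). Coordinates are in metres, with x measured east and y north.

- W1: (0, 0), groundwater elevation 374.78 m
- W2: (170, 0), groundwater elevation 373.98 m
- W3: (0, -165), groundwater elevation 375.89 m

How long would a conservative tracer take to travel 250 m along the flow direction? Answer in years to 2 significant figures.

∂h/∂x = (373.98 − 374.78) / (170 − 0) = -0.004706
∂h/∂y = (375.89 − 374.78) / (-165 − 0) = -0.006727
|∇h| = √(-0.004706² + -0.006727²) = 0.00821
Seepage velocity v = K·i/n = 1.5 × 0.00821 / 0.24 = 0.05131 m/day.
t = 250 / 0.05131 = 4872 days = 13.3 years.

13 years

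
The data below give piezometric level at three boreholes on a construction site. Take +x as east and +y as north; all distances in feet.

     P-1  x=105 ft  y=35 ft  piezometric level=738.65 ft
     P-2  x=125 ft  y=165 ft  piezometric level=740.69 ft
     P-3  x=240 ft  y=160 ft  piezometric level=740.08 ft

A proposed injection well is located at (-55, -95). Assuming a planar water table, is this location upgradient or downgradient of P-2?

downgradient

Differences from P-1: to P-2 (Δx, Δy, Δh) = (20, 130, +2.04); to P-3 = (135, 125, +1.43).
Solve a·Δx + b·Δy = Δh: det = 20·125 − 135·130 = -15050.
∂h/∂x = [(+2.04)·125 − (+1.43)·130] / -15050 = -0.004591
∂h/∂y = [20·(+1.43) − 135·(+2.04)] / -15050 = +0.01640
Head at (-55, -95) = 738.65 + (-0.004591)·(-160) + (+0.01640)·(-130) = 737.25 ft.
That is lower than the 740.69 ft at P-2, so the point is downgradient.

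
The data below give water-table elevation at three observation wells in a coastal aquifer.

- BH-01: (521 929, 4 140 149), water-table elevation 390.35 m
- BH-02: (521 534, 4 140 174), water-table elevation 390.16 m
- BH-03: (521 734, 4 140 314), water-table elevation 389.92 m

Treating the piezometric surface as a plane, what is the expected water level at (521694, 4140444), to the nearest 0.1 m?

389.6 m

Taking BH-01 as reference: BH-02−BH-01 = (-395, 25, -0.19); BH-03−BH-01 = (-195, 165, -0.43).
Solve a·Δx + b·Δy = Δh: det = (-395)·165 − (-195)·25 = -60300.
∂h/∂x = [(-0.19)·165 − (-0.43)·25] / -60300 = +0.0003416
∂h/∂y = [(-395)·(-0.43) − (-195)·(-0.19)] / -60300 = -0.002202
h(521694, 4140444) = 390.35 + (+0.0003416)·(-235) + (-0.002202)·(295) = 390.35 -0.080 -0.650 = 389.620 m.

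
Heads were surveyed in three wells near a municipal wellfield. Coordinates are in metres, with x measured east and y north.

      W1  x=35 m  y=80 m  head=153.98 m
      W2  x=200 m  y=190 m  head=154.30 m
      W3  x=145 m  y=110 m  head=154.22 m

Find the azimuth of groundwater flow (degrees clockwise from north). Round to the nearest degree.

285°

With h = a·x + b·y + c and W1 as origin, the differences give:
  165·a + 110·b = +0.32
  110·a + 30·b = +0.24
Eliminate b (×30 and ×110, subtract): -7150·a = -16.800 → a = ∂h/∂x = +0.002350
Back-substitute: b = ∂h/∂y = -0.0006154.
Flow direction (−∇h) has components (-0.002350 E, +0.0006154 N).
Azimuth = atan2(E, N) = atan2(-0.002350, +0.0006154) = 284.7° ≈ 285°.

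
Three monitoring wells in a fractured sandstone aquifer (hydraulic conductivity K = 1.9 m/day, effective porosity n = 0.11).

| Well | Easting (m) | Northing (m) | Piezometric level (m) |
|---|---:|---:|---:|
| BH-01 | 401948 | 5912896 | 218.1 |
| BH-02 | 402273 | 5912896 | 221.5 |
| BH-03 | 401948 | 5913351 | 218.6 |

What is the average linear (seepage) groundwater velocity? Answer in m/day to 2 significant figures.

∂h/∂x = (221.5 − 218.1) / (402273 − 401948) = +0.01046
∂h/∂y = (218.6 − 218.1) / (5913351 − 5912896) = +0.001099
|∇h| = √(0.01046² + 0.001099²) = 0.01052
Seepage velocity v = K·i/n = 1.9 × 0.01052 / 0.11 = 0.1817 m/day.

0.18 m/day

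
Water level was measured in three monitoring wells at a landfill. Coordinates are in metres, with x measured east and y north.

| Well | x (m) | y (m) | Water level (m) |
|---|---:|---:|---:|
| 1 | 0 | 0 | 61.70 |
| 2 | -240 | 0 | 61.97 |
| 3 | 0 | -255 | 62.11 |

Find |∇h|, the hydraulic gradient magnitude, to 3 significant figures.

∂h/∂x = (61.97 − 61.70) / (-240 − 0) = -0.001125
∂h/∂y = (62.11 − 61.70) / (-255 − 0) = -0.001608
|∇h| = √(-0.001125² + -0.001608²) = 0.001962

0.00196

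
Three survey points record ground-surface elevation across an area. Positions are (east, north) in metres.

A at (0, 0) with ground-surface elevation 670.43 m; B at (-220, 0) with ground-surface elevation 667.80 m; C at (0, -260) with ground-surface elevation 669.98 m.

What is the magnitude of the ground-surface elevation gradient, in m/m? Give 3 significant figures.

∂z/∂x = (667.80 − 670.43) / (-220 − 0) = +0.01195
∂z/∂y = (669.98 − 670.43) / (-260 − 0) = +0.001731
|∇f| = √(0.01195² + 0.001731²) = 0.01207 m/m

0.0121 m/m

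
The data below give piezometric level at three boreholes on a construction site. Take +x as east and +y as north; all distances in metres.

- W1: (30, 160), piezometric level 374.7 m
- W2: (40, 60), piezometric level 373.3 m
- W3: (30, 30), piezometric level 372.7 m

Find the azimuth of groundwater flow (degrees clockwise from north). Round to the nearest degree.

222°

With h = a·x + b·y + c and W1 as origin, the differences give:
  10·a + (-100)·b = -1.4
  0·a + (-130)·b = -2.0
Eliminate b (×(-130) and ×(-100), subtract): -1300·a = -18.00 → a = ∂h/∂x = +0.01385
Back-substitute: b = ∂h/∂y = +0.01538.
Flow direction (−∇h) has components (-0.01385 E, -0.01538 N).
Azimuth = atan2(E, N) = atan2(-0.01385, -0.01538) = 222.0° ≈ 222°.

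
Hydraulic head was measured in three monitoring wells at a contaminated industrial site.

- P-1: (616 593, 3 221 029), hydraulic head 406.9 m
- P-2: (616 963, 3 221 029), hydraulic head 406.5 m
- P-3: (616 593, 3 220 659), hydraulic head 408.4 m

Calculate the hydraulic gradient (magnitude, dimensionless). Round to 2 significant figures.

0.0042

∂h/∂x = (406.5 − 406.9) / (616963 − 616593) = -0.001081
∂h/∂y = (408.4 − 406.9) / (3220659 − 3221029) = -0.004054
|∇h| = √(-0.001081² + -0.004054²) = 0.004196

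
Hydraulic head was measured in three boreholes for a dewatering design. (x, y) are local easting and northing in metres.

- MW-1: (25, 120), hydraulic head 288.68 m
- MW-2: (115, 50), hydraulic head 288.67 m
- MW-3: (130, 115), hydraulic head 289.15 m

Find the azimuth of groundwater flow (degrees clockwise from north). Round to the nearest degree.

217°

With h = a·x + b·y + c and MW-1 as origin, the differences give:
  90·a + (-70)·b = -0.01
  105·a + (-5)·b = +0.47
Eliminate b (×(-5) and ×(-70), subtract): 6900·a = 32.950 → a = ∂h/∂x = +0.004775
Back-substitute: b = ∂h/∂y = +0.006283.
Flow direction (−∇h) has components (-0.004775 E, -0.006283 N).
Azimuth = atan2(E, N) = atan2(-0.004775, -0.006283) = 217.2° ≈ 217°.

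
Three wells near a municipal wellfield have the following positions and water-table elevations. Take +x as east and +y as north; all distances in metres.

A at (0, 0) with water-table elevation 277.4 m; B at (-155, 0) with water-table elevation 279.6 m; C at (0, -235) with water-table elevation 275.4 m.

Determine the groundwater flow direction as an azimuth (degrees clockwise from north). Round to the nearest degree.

121°

∂h/∂x = (279.6 − 277.4) / (-155 − 0) = -0.01419
∂h/∂y = (275.4 − 277.4) / (-235 − 0) = +0.008511
Flow direction (−∇h) has components (+0.01419 E, -0.008511 N).
Azimuth = atan2(E, N) = atan2(+0.01419, -0.008511) = 120.9° ≈ 121°.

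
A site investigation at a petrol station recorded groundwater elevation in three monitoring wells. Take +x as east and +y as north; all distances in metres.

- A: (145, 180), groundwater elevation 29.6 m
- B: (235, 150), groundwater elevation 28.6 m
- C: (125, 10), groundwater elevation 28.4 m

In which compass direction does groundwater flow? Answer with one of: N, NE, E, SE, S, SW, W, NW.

Three-point gradient (reference A): Δ to B = (90, -30, -1.0), Δ to C = (-20, -170, -1.2).
∂h/∂x = -0.008428, ∂h/∂y = +0.008050 (det = -15900).
Flow = −∇h = (+0.008428 east, -0.008050 north), which points southeast.

SE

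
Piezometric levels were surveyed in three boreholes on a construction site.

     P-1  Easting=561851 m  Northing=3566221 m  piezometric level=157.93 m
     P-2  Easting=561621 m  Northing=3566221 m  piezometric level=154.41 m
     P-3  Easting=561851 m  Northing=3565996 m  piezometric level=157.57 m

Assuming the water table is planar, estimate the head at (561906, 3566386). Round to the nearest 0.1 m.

159.0 m

∂h/∂x = (154.41 − 157.93) / (561621 − 561851) = +0.01530
∂h/∂y = (157.57 − 157.93) / (3565996 − 3566221) = +0.001600
h(561906, 3566386) = 157.93 + (+0.01530)·(55) + (+0.001600)·(165) = 157.93 +0.842 +0.264 = 159.036 m.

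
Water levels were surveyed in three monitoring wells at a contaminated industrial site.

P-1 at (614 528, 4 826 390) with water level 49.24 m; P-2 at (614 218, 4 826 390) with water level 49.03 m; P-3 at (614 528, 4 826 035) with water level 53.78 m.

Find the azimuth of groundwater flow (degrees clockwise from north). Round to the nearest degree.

357°

∂h/∂x = (49.03 − 49.24) / (614218 − 614528) = +0.0006774
∂h/∂y = (53.78 − 49.24) / (4826035 − 4826390) = -0.01279
Flow direction (−∇h) has components (-0.0006774 E, +0.01279 N).
Azimuth = atan2(E, N) = atan2(-0.0006774, +0.01279) = 357.0° ≈ 357°.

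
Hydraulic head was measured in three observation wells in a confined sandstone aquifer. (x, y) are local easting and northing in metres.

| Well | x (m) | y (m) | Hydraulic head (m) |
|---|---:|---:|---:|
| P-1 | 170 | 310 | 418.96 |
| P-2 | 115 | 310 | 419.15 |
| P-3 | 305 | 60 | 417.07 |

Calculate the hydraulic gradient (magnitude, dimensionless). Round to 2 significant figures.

With h = a·x + b·y + c and P-1 as origin, the differences give:
  (-55)·a + 0·b = +0.19
  135·a + (-250)·b = -1.89
Eliminate b (×(-250) and ×0, subtract): 13750·a = -47.500 → a = ∂h/∂x = -0.003455
Back-substitute: b = ∂h/∂y = +0.005695.
|∇h| = √(-0.003455² + 0.005695²) = 0.006661

0.0067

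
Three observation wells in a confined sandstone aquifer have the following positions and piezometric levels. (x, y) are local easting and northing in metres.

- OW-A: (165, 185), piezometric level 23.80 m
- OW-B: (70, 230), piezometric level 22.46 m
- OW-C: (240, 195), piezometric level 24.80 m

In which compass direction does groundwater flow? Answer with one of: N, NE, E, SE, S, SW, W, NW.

Three-point gradient (reference OW-A): Δ to OW-B = (-95, 45, -1.34), Δ to OW-C = (75, 10, +1.00).
∂h/∂x = +0.01350, ∂h/∂y = -0.001272 (det = -4325).
Flow = −∇h = (-0.01350 east, +0.001272 north), which points west.

W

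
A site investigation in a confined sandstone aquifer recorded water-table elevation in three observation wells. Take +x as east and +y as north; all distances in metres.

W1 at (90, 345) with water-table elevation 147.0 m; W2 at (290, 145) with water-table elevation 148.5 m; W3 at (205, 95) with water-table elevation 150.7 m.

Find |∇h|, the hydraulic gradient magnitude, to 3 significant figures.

0.0250

With h = a·x + b·y + c and W1 as origin, the differences give:
  200·a + (-200)·b = +1.5
  115·a + (-250)·b = +3.7
Eliminate b (×(-250) and ×(-200), subtract): -27000·a = 365.00 → a = ∂h/∂x = -0.01352
Back-substitute: b = ∂h/∂y = -0.02102.
|∇h| = √(-0.01352² + -0.02102²) = 0.02499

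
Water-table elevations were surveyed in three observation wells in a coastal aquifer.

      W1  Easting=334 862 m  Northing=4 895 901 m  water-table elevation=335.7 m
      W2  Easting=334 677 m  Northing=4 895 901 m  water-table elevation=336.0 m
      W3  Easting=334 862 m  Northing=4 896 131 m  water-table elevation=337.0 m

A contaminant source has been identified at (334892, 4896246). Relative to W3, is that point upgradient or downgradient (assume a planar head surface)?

upgradient

∂h/∂x = (336.0 − 335.7) / (334677 − 334862) = -0.001622
∂h/∂y = (337.0 − 335.7) / (4896131 − 4895901) = +0.005652
Head at (334892, 4896246) = 335.7 + (-0.001622)·(30) + (+0.005652)·(345) = 337.60 m.
That is higher than the 337.0 m at W3, so the point is upgradient.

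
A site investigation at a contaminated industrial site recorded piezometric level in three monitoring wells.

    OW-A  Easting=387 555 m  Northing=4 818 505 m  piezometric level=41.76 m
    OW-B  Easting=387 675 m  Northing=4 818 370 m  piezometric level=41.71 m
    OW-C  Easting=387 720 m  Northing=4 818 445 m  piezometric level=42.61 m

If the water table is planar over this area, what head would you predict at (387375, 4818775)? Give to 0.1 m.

42.3 m

Differences from OW-A: to OW-B (Δx, Δy, Δh) = (120, -135, -0.05); to OW-C = (165, -60, +0.85).
Solve a·Δx + b·Δy = Δh: det = 120·(-60) − 165·(-135) = 15075.
∂h/∂x = [(-0.05)·(-60) − (+0.85)·(-135)] / 15075 = +0.007811
∂h/∂y = [120·(+0.85) − 165·(-0.05)] / 15075 = +0.007313
h(387375, 4818775) = 41.76 + (+0.007811)·(-180) + (+0.007313)·(270) = 41.76 -1.406 +1.975 = 42.329 m.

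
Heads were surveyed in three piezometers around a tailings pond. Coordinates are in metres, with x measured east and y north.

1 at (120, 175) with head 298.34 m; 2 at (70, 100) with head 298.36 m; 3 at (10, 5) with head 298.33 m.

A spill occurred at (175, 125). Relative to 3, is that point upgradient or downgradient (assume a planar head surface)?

Three-point gradient (reference 1): Δ to 2 = (-50, -75, +0.02), Δ to 3 = (-110, -170, -0.01).
∂h/∂x = -0.01660, ∂h/∂y = +0.01080 (det = 250).
Head at (175, 125) = 298.34 + (-0.01660)·(55) + (+0.01080)·(-50) = 296.89 m.
That is lower than the 298.33 m at 3, so the point is downgradient.

downgradient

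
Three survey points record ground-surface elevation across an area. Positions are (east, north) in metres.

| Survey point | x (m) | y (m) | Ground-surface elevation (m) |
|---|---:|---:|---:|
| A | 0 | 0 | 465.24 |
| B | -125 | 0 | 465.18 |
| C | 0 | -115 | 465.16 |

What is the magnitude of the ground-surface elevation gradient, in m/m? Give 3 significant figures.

∂z/∂x = (465.18 − 465.24) / (-125 − 0) = +0.0004800
∂z/∂y = (465.16 − 465.24) / (-115 − 0) = +0.0006957
|∇f| = √(0.0004800² + 0.0006957²) = 0.0008452 m/m

0.000845 m/m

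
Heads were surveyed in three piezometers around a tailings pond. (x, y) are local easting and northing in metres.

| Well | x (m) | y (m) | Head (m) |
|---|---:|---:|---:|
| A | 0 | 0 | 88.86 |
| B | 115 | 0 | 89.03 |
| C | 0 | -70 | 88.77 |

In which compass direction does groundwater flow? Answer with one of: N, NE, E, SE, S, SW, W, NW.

∂h/∂x = (89.03 − 88.86) / (115 − 0) = +0.001478
∂h/∂y = (88.77 − 88.86) / (-70 − 0) = +0.001286
Flow = −∇h = (-0.001478 east, -0.001286 north), which points southwest.

SW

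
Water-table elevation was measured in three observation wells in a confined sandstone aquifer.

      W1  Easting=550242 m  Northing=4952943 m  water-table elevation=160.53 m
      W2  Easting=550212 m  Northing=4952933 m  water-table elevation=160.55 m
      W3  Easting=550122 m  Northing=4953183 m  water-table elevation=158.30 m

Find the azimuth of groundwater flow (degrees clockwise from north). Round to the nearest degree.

With h = a·x + b·y + c and W1 as origin, the differences give:
  (-30)·a + (-10)·b = +0.02
  (-120)·a + 240·b = -2.23
Eliminate b (×240 and ×(-10), subtract): -8400·a = -17.500 → a = ∂h/∂x = +0.002083
Back-substitute: b = ∂h/∂y = -0.008250.
Flow direction (−∇h) has components (-0.002083 E, +0.008250 N).
Azimuth = atan2(E, N) = atan2(-0.002083, +0.008250) = 345.8° ≈ 346°.

346°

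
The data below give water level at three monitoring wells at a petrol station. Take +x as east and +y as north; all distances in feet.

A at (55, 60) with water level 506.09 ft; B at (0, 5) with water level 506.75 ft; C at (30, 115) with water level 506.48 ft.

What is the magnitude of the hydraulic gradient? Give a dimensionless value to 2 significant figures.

Taking A as reference: B−A = (-55, -55, +0.66); C−A = (-25, 55, +0.39).
Solve a·Δx + b·Δy = Δh: det = (-55)·55 − (-25)·(-55) = -4400.
∂h/∂x = [(+0.66)·55 − (+0.39)·(-55)] / -4400 = -0.01313
∂h/∂y = [(-55)·(+0.39) − (-25)·(+0.66)] / -4400 = +0.001125
|∇h| = √(-0.01313² + 0.001125²) = 0.01318

0.013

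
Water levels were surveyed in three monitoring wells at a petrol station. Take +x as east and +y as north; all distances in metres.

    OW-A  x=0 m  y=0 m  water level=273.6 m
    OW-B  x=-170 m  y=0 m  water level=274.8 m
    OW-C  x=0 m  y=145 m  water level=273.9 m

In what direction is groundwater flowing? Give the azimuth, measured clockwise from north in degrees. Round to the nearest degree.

106°

∂h/∂x = (274.8 − 273.6) / (-170 − 0) = -0.007059
∂h/∂y = (273.9 − 273.6) / (145 − 0) = +0.002069
Flow direction (−∇h) has components (+0.007059 E, -0.002069 N).
Azimuth = atan2(E, N) = atan2(+0.007059, -0.002069) = 106.3° ≈ 106°.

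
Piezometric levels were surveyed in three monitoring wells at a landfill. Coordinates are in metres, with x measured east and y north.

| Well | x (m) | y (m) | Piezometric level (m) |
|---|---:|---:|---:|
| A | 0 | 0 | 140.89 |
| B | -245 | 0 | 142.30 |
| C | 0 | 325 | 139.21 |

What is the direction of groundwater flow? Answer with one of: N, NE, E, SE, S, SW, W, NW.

NE

∂h/∂x = (142.30 − 140.89) / (-245 − 0) = -0.005755
∂h/∂y = (139.21 − 140.89) / (325 − 0) = -0.005169
Flow = −∇h = (+0.005755 east, +0.005169 north), which points northeast.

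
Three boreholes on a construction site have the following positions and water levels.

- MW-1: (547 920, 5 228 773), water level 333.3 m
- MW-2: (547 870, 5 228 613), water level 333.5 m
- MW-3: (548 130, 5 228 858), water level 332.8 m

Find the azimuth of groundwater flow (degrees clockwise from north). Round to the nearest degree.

075°

Differences from MW-1: to MW-2 (Δx, Δy, Δh) = (-50, -160, +0.2); to MW-3 = (210, 85, -0.5).
Determinant of the coordinate differences = (-50)·85 − 210·(-160) = 29350.
∂h/∂x = [(+0.2)·85 − (-0.5)·(-160)] / 29350 = -0.002147
∂h/∂y = [(-50)·(-0.5) − 210·(+0.2)] / 29350 = -0.0005792
Flow direction (−∇h) has components (+0.002147 E, +0.0005792 N).
Azimuth = atan2(E, N) = atan2(+0.002147, +0.0005792) = 74.9° ≈ 075°.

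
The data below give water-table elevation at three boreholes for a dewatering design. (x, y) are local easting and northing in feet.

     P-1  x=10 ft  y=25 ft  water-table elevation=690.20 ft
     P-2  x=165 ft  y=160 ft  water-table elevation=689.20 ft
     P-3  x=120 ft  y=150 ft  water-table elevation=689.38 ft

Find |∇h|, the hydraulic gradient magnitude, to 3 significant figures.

Taking P-1 as reference: P-2−P-1 = (155, 135, -1.00); P-3−P-1 = (110, 125, -0.82).
Solve a·Δx + b·Δy = Δh: det = 155·125 − 110·135 = 4525.
∂h/∂x = [(-1.00)·125 − (-0.82)·135] / 4525 = -0.003160
∂h/∂y = [155·(-0.82) − 110·(-1.00)] / 4525 = -0.003779
|∇h| = √(-0.003160² + -0.003779²) = 0.004926

0.00493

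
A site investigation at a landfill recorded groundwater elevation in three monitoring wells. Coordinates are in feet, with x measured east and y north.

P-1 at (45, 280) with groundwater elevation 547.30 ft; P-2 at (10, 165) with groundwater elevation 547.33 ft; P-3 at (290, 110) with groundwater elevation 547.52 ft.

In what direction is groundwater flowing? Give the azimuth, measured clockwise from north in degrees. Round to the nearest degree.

307°

Differences from P-1: to P-2 (Δx, Δy, Δh) = (-35, -115, +0.03); to P-3 = (245, -170, +0.22).
Determinant of the coordinate differences = (-35)·(-170) − 245·(-115) = 34125.
∂h/∂x = [(+0.03)·(-170) − (+0.22)·(-115)] / 34125 = +0.0005919
∂h/∂y = [(-35)·(+0.22) − 245·(+0.03)] / 34125 = -0.0004410
Flow direction (−∇h) has components (-0.0005919 E, +0.0004410 N).
Azimuth = atan2(E, N) = atan2(-0.0005919, +0.0004410) = 306.7° ≈ 307°.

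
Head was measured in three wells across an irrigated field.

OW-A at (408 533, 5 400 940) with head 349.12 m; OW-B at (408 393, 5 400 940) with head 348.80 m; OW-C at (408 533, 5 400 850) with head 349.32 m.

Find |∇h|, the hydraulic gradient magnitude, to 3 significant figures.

0.00319

∂h/∂x = (348.80 − 349.12) / (408393 − 408533) = +0.002286
∂h/∂y = (349.32 − 349.12) / (5400850 − 5400940) = -0.002222
|∇h| = √(0.002286² + -0.002222²) = 0.003188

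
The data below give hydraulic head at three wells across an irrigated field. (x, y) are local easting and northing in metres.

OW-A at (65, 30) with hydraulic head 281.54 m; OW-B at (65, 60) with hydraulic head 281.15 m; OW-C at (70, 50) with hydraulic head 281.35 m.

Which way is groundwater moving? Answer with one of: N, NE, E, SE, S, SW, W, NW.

Taking OW-A as reference: OW-B−OW-A = (0, 30, -0.39); OW-C−OW-A = (5, 20, -0.19).
Determinant of the coordinate differences = 0·20 − 5·30 = -150.
∂h/∂x = [(-0.39)·20 − (-0.19)·30] / -150 = +0.01400
∂h/∂y = [0·(-0.19) − 5·(-0.39)] / -150 = -0.01300
Flow = −∇h = (-0.01400 east, +0.01300 north), which points northwest.

NW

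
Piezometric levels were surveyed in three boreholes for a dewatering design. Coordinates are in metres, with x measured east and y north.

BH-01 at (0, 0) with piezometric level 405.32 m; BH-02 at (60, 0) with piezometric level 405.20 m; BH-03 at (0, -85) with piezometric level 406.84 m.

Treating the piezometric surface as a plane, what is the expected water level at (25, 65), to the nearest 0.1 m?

∂h/∂x = (405.20 − 405.32) / (60 − 0) = -0.002000
∂h/∂y = (406.84 − 405.32) / (-85 − 0) = -0.01788
h(25, 65) = 405.32 + (-0.002000)·(25) + (-0.01788)·(65) = 405.32 -0.050 -1.162 = 404.108 m.

404.1 m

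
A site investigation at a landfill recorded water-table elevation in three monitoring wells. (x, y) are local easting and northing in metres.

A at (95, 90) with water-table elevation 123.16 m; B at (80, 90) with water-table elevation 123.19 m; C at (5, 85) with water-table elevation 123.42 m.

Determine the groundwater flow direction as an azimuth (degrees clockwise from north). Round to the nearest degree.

Differences from A: to B (Δx, Δy, Δh) = (-15, 0, +0.03); to C = (-90, -5, +0.26).
Solve a·Δx + b·Δy = Δh: det = (-15)·(-5) − (-90)·0 = 75.
∂h/∂x = [(+0.03)·(-5) − (+0.26)·0] / 75 = -0.002000
∂h/∂y = [(-15)·(+0.26) − (-90)·(+0.03)] / 75 = -0.01600
Flow direction (−∇h) has components (+0.002000 E, +0.01600 N).
Azimuth = atan2(E, N) = atan2(+0.002000, +0.01600) = 7.1° ≈ 007°.

007°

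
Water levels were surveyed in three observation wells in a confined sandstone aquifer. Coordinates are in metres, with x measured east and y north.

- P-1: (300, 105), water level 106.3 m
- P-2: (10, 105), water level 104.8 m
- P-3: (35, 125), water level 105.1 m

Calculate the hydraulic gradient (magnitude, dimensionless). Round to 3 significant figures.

0.00998

Three-point gradient (reference P-1): Δ to P-2 = (-290, 0, -1.5), Δ to P-3 = (-265, 20, -1.2).
∂h/∂x = +0.005172, ∂h/∂y = +0.008534 (det = -5800).
|∇h| = √(0.005172² + 0.008534²) = 0.009979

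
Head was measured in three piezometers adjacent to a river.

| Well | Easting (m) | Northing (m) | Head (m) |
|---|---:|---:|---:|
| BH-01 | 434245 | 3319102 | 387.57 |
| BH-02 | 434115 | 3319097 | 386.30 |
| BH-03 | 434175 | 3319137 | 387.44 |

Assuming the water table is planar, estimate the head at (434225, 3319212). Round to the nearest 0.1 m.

With h = a·x + b·y + c and BH-01 as origin, the differences give:
  (-130)·a + (-5)·b = -1.27
  (-70)·a + 35·b = -0.13
Eliminate b (×35 and ×(-5), subtract): -4900·a = -45.100 → a = ∂h/∂x = +0.009204
Back-substitute: b = ∂h/∂y = +0.01469.
h(434225, 3319212) = 387.57 + (+0.009204)·(-20) + (+0.01469)·(110) = 387.57 -0.184 +1.616 = 389.002 m.

389.0 m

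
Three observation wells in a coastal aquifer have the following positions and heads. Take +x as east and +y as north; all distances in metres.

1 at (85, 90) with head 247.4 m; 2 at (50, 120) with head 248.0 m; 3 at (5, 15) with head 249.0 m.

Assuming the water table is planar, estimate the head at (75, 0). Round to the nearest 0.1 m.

247.7 m

Differences from 1: to 2 (Δx, Δy, Δh) = (-35, 30, +0.6); to 3 = (-80, -75, +1.6).
Determinant of the coordinate differences = (-35)·(-75) − (-80)·30 = 5025.
∂h/∂x = [(+0.6)·(-75) − (+1.6)·30] / 5025 = -0.01851
∂h/∂y = [(-35)·(+1.6) − (-80)·(+0.6)] / 5025 = -0.001592
h(75, 0) = 247.4 + (-0.01851)·(-10) + (-0.001592)·(-90) = 247.4 +0.185 +0.143 = 247.728 m.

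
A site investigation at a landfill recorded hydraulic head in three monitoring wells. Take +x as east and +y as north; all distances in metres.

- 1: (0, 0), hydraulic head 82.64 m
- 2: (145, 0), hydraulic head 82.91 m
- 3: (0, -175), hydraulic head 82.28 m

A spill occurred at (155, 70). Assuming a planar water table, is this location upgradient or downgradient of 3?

upgradient

∂h/∂x = (82.91 − 82.64) / (145 − 0) = +0.001862
∂h/∂y = (82.28 − 82.64) / (-175 − 0) = +0.002057
Head at (155, 70) = 82.64 + (+0.001862)·(155) + (+0.002057)·(70) = 83.07 m.
That is higher than the 82.28 m at 3, so the point is upgradient.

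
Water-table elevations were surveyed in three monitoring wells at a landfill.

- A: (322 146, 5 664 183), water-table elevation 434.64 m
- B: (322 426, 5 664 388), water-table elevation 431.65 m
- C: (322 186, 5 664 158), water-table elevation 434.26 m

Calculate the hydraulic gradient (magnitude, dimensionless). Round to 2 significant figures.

0.010

Differences from A: to B (Δx, Δy, Δh) = (280, 205, -2.99); to C = (40, -25, -0.38).
Determinant of the coordinate differences = 280·(-25) − 40·205 = -15200.
∂h/∂x = [(-2.99)·(-25) − (-0.38)·205] / -15200 = -0.01004
∂h/∂y = [280·(-0.38) − 40·(-2.99)] / -15200 = -0.0008684
|∇h| = √(-0.01004² + -0.0008684²) = 0.01008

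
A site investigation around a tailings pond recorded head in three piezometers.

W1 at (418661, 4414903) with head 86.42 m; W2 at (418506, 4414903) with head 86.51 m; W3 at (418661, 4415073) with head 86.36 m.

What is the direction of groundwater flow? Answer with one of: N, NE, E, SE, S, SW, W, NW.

∂h/∂x = (86.51 − 86.42) / (418506 − 418661) = -0.0005806
∂h/∂y = (86.36 − 86.42) / (4415073 − 4414903) = -0.0003529
Flow = −∇h = (+0.0005806 east, +0.0003529 north), which points northeast.

NE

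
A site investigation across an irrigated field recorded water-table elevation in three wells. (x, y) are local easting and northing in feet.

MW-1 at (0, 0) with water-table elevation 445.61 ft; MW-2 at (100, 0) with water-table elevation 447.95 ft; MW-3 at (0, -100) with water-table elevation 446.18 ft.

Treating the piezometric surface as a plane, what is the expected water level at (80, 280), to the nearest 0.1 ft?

445.9 ft

∂h/∂x = (447.95 − 445.61) / (100 − 0) = +0.02340
∂h/∂y = (446.18 − 445.61) / (-100 − 0) = -0.005700
h(80, 280) = 445.61 + (+0.02340)·(80) + (-0.005700)·(280) = 445.61 +1.872 -1.596 = 445.886 ft.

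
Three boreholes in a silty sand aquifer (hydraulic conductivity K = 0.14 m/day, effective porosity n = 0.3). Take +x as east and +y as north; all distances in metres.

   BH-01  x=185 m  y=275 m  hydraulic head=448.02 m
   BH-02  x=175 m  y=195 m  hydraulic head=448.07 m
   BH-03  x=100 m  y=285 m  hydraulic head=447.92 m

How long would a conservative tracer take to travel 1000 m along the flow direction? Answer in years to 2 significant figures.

Taking BH-01 as reference: BH-02−BH-01 = (-10, -80, +0.05); BH-03−BH-01 = (-85, 10, -0.10).
Determinant of the coordinate differences = (-10)·10 − (-85)·(-80) = -6900.
∂h/∂x = [(+0.05)·10 − (-0.10)·(-80)] / -6900 = +0.001087
∂h/∂y = [(-10)·(-0.10) − (-85)·(+0.05)] / -6900 = -0.0007609
|∇h| = √(0.001087² + -0.0007609²) = 0.001327
Seepage velocity v = K·i/n = 0.14 × 0.001327 / 0.3 = 0.0006193 m/day.
t = 1000 / 0.0006193 = 1.615e+06 days = 4.42e+03 years.

4400 years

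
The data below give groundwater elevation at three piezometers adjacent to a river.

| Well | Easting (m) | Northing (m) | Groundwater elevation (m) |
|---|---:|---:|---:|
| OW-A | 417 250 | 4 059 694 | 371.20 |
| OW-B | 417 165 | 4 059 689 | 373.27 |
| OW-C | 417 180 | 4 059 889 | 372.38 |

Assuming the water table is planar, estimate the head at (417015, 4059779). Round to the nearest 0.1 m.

Taking OW-A as reference: OW-B−OW-A = (-85, -5, +2.07); OW-C−OW-A = (-70, 195, +1.18).
Determinant of the coordinate differences = (-85)·195 − (-70)·(-5) = -16925.
∂h/∂x = [(+2.07)·195 − (+1.18)·(-5)] / -16925 = -0.02420
∂h/∂y = [(-85)·(+1.18) − (-70)·(+2.07)] / -16925 = -0.002635
h(417015, 4059779) = 371.20 + (-0.02420)·(-235) + (-0.002635)·(85) = 371.20 +5.687 -0.224 = 376.663 m.

376.7 m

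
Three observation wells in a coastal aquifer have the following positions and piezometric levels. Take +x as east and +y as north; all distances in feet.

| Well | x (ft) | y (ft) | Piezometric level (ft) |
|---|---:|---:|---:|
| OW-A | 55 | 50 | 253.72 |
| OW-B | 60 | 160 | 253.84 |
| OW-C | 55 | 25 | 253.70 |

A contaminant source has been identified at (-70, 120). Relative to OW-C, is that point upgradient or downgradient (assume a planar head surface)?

downgradient

Differences from OW-A: to OW-B (Δx, Δy, Δh) = (5, 110, +0.12); to OW-C = (0, -25, -0.02).
Determinant of the coordinate differences = 5·(-25) − 0·110 = -125.
∂h/∂x = [(+0.12)·(-25) − (-0.02)·110] / -125 = +0.006400
∂h/∂y = [5·(-0.02) − 0·(+0.12)] / -125 = +0.0008000
Head at (-70, 120) = 253.72 + (+0.006400)·(-125) + (+0.0008000)·(70) = 252.98 ft.
That is lower than the 253.70 ft at OW-C, so the point is downgradient.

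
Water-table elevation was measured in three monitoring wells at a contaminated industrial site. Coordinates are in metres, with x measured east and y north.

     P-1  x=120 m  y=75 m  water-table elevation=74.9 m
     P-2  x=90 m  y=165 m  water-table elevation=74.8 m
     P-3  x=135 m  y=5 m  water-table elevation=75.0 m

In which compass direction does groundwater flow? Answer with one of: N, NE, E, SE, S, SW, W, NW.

With h = a·x + b·y + c and P-1 as origin, the differences give:
  (-30)·a + 90·b = -0.1
  15·a + (-70)·b = +0.1
Eliminate b (×(-70) and ×90, subtract): 750·a = -2.00 → a = ∂h/∂x = -0.002667
Back-substitute: b = ∂h/∂y = -0.002000.
Flow = −∇h = (+0.002667 east, +0.002000 north), which points northeast.

NE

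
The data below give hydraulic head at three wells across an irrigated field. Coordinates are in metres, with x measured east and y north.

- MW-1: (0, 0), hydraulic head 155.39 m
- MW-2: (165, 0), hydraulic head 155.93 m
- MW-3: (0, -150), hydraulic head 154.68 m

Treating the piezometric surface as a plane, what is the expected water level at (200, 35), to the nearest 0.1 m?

156.2 m

∂h/∂x = (155.93 − 155.39) / (165 − 0) = +0.003273
∂h/∂y = (154.68 − 155.39) / (-150 − 0) = +0.004733
h(200, 35) = 155.39 + (+0.003273)·(200) + (+0.004733)·(35) = 155.39 +0.655 +0.166 = 156.210 m.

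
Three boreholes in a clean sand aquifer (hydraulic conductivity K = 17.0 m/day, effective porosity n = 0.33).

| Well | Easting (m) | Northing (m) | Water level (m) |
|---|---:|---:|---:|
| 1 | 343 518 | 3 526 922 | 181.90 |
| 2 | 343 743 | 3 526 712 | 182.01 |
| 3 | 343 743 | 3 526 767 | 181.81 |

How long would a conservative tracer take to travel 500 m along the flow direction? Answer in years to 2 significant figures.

Taking 1 as reference: 2−1 = (225, -210, +0.11); 3−1 = (225, -155, -0.09).
Determinant of the coordinate differences = 225·(-155) − 225·(-210) = 12375.
∂h/∂x = [(+0.11)·(-155) − (-0.09)·(-210)] / 12375 = -0.002905
∂h/∂y = [225·(-0.09) − 225·(+0.11)] / 12375 = -0.003636
|∇h| = √(-0.002905² + -0.003636²) = 0.004654
Seepage velocity v = K·i/n = 17.0 × 0.004654 / 0.33 = 0.2398 m/day.
t = 500 / 0.2398 = 2085 days = 5.71 years.

5.7 years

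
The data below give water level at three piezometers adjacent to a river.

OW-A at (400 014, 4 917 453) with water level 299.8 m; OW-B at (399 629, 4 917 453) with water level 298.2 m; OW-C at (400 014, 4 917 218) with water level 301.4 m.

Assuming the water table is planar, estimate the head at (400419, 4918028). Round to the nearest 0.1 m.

∂h/∂x = (298.2 − 299.8) / (399629 − 400014) = +0.004156
∂h/∂y = (301.4 − 299.8) / (4917218 − 4917453) = -0.006809
h(400419, 4918028) = 299.8 + (+0.004156)·(405) + (-0.006809)·(575) = 299.8 +1.683 -3.915 = 297.568 m.

297.6 m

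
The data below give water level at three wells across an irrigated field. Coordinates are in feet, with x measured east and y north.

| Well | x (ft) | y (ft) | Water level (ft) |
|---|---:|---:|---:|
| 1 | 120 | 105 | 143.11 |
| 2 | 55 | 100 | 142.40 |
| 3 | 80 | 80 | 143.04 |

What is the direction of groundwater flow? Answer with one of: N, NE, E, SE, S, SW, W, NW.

With h = a·x + b·y + c and 1 as origin, the differences give:
  (-65)·a + (-5)·b = -0.71
  (-40)·a + (-25)·b = -0.07
Eliminate b (×(-25) and ×(-5), subtract): 1425·a = 17.400 → a = ∂h/∂x = +0.01221
Back-substitute: b = ∂h/∂y = -0.01674.
Flow = −∇h = (-0.01221 east, +0.01674 north), which points northwest.

NW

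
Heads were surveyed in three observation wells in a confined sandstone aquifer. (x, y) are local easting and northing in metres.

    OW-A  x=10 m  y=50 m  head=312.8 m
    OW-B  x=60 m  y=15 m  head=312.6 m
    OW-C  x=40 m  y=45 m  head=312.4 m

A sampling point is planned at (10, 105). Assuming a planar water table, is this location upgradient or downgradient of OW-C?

downgradient

Differences from OW-A: to OW-B (Δx, Δy, Δh) = (50, -35, -0.2); to OW-C = (30, -5, -0.4).
Solve a·Δx + b·Δy = Δh: det = 50·(-5) − 30·(-35) = 800.
∂h/∂x = [(-0.2)·(-5) − (-0.4)·(-35)] / 800 = -0.01625
∂h/∂y = [50·(-0.4) − 30·(-0.2)] / 800 = -0.01750
Head at (10, 105) = 312.8 + (-0.01625)·(0) + (-0.01750)·(55) = 311.84 m.
That is lower than the 312.4 m at OW-C, so the point is downgradient.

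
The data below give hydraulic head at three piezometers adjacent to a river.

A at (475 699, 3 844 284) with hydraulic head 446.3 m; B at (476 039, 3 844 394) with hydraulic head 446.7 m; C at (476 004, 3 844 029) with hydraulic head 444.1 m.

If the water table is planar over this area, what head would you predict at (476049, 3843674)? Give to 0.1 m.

Taking A as reference: B−A = (340, 110, +0.4); C−A = (305, -255, -2.2).
Determinant of the coordinate differences = 340·(-255) − 305·110 = -120250.
∂h/∂x = [(+0.4)·(-255) − (-2.2)·110] / -120250 = -0.001164
∂h/∂y = [340·(-2.2) − 305·(+0.4)] / -120250 = +0.007235
h(476049, 3843674) = 446.3 + (-0.001164)·(350) + (+0.007235)·(-610) = 446.3 -0.407 -4.413 = 441.479 m.

441.5 m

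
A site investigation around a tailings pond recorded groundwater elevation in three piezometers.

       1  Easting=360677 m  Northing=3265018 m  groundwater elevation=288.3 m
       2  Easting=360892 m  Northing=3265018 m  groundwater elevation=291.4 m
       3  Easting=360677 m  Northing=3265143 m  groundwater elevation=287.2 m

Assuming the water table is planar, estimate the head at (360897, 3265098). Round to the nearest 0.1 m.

∂h/∂x = (291.4 − 288.3) / (360892 − 360677) = +0.01442
∂h/∂y = (287.2 − 288.3) / (3265143 − 3265018) = -0.008800
h(360897, 3265098) = 288.3 + (+0.01442)·(220) + (-0.008800)·(80) = 288.3 +3.172 -0.704 = 290.768 m.

290.8 m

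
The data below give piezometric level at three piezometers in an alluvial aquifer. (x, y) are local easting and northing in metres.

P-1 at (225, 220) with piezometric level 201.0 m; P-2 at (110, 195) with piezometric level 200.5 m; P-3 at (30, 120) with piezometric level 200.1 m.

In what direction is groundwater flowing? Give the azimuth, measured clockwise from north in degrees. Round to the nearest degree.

258°

With h = a·x + b·y + c and P-1 as origin, the differences give:
  (-115)·a + (-25)·b = -0.5
  (-195)·a + (-100)·b = -0.9
Eliminate b (×(-100) and ×(-25), subtract): 6625·a = 27.50 → a = ∂h/∂x = +0.004151
Back-substitute: b = ∂h/∂y = +0.0009057.
Flow direction (−∇h) has components (-0.004151 E, -0.0009057 N).
Azimuth = atan2(E, N) = atan2(-0.004151, -0.0009057) = 257.7° ≈ 258°.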